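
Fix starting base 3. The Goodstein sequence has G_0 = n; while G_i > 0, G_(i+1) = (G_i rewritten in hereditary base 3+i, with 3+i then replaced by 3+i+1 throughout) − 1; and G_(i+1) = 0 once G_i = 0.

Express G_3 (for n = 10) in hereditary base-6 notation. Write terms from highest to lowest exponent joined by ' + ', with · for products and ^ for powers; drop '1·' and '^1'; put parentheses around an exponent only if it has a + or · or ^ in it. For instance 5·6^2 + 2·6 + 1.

4·6 + 3

G_0=10  [base 3] 3^2 + 1  →[3↦4]→  4^2 + 1 = 17  −1 ⇒ G_1=16
G_1=16  [base 4] 4^2  →[4↦5]→  5^2 = 25  −1 ⇒ G_2=24
G_2=24  [base 5] 4·5 + 4  →[5↦6]→  4·6 + 4 = 28  −1 ⇒ G_3=27
G_3=27  [base 6] 4·6 + 3  →[6↦7]→  4·7 + 3 = 31  −1 ⇒ G_4=30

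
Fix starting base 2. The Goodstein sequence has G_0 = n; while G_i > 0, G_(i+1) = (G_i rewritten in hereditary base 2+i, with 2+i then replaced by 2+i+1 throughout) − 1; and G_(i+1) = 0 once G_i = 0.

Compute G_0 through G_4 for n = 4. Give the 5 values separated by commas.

4, 26, 41, 60, 83

4 —HB2→ 2^2 —bump→ 3^3 = 27 —(−1)→ 26
26 —HB3→ 2·3^2 + 2·3 + 2 —bump→ 2·4^2 + 2·4 + 2 = 42 —(−1)→ 41
41 —HB4→ 2·4^2 + 2·4 + 1 —bump→ 2·5^2 + 2·5 + 1 = 61 —(−1)→ 60
60 —HB5→ 2·5^2 + 2·5 —bump→ 2·6^2 + 2·6 = 84 —(−1)→ 83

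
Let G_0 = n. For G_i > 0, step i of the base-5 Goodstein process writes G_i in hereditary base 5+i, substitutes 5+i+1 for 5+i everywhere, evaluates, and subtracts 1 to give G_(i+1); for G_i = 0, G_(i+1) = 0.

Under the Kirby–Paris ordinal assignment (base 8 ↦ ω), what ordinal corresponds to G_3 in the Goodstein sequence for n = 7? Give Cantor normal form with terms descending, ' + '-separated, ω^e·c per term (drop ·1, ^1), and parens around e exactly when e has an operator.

[0] 7 ≡ 5 + 2 (base 5). Lift 6: 8. −1: 7.
[1] 7 ≡ 6 + 1 (base 6). Lift 7: 8. −1: 7.
[2] 7 ≡ 7 (base 7). Lift 8: 8. −1: 7.
[3] 7 ≡ 7 (base 8). Lift 9: 7. −1: 6.

7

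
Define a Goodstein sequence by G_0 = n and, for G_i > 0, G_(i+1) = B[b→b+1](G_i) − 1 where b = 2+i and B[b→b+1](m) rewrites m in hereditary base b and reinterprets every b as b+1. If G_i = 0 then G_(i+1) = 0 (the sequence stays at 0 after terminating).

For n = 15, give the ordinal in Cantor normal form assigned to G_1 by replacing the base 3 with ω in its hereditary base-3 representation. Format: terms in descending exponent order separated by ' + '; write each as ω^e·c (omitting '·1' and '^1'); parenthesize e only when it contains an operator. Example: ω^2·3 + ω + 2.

i=0: 15 = 2^(2 + 1) + 2^2 + 2 + 1 (b=2); 2→3: 3^(3 + 1) + 3^3 + 3 + 1 = 112; 112−1 = 111
i=1: 111 = 3^(3 + 1) + 3^3 + 3 (b=3); 3→4: 4^(4 + 1) + 4^4 + 4 = 1284; 1284−1 = 1283

ω^(ω + 1) + ω^ω + ω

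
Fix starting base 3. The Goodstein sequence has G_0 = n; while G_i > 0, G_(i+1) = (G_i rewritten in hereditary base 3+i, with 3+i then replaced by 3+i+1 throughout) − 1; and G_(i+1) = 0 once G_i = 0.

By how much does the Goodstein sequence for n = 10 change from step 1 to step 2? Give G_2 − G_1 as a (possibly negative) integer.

i=0: 10 = 3^2 + 1 (b=3); 3→4: 4^2 + 1 = 17; 17−1 = 16
i=1: 16 = 4^2 (b=4); 4→5: 5^2 = 25; 25−1 = 24

8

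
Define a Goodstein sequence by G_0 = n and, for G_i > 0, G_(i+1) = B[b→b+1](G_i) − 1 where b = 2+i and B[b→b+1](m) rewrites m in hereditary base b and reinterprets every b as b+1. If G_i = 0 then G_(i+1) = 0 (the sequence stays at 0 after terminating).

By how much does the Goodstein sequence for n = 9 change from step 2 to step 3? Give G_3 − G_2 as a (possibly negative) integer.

step 0: 9 = 2^(2 + 1) + 1; sub 3 for 2: 3^(3 + 1) + 1; = 82; G_1 = 82−1 = 81
step 1: 81 = 3^(3 + 1); sub 4 for 3: 4^(4 + 1); = 1024; G_2 = 1024−1 = 1023
step 2: 1023 = 3·4^4 + 3·4^3 + 3·4^2 + 3·4 + 3; sub 5 for 4: 3·5^5 + 3·5^3 + 3·5^2 + 3·5 + 3; = 9843; G_3 = 9843−1 = 9842

8819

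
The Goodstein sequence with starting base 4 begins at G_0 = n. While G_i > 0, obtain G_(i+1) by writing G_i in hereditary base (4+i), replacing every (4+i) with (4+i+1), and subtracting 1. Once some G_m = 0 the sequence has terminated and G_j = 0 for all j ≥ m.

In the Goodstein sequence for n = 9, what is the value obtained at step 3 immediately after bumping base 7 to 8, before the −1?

[0] 9 ≡ 2·4 + 1 (base 4). Lift 5: 11. −1: 10.
[1] 10 ≡ 2·5 (base 5). Lift 6: 12. −1: 11.
[2] 11 ≡ 6 + 5 (base 6). Lift 7: 12. −1: 11.
[3] 11 ≡ 7 + 4 (base 7). Lift 8: 12. −1: 11.

12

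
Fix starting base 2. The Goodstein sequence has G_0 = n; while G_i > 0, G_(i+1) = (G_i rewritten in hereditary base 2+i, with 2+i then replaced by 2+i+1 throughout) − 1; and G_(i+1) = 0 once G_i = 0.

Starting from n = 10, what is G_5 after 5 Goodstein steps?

G_0 = 10. HB_2(10) = 2^(2 + 1) + 2. Bump = 84. G_1 = 83.
G_1 = 83. HB_3(83) = 3^(3 + 1) + 2. Bump = 1026. G_2 = 1025.
G_2 = 1025. HB_4(1025) = 4^(4 + 1) + 1. Bump = 15626. G_3 = 15625.
G_3 = 15625. HB_5(15625) = 5^(5 + 1). Bump = 279936. G_4 = 279935.
G_4 = 279935. HB_6(279935) = 5·6^6 + 5·6^5 + 5·6^4 + 5·6^3 + 5·6^2 + 5·6 + 5. Bump = 4215755. G_5 = 4215754.

4215754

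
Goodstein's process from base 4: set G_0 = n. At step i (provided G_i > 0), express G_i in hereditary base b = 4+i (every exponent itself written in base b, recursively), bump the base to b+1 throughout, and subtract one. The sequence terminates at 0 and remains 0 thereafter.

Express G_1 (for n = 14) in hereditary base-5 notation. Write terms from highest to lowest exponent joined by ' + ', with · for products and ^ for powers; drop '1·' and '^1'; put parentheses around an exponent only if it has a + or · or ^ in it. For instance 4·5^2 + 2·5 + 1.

3·5 + 1

G_0=14  [base 4] 3·4 + 2  →[4↦5]→  3·5 + 2 = 17  −1 ⇒ G_1=16
G_1=16  [base 5] 3·5 + 1  →[5↦6]→  3·6 + 1 = 19  −1 ⇒ G_2=18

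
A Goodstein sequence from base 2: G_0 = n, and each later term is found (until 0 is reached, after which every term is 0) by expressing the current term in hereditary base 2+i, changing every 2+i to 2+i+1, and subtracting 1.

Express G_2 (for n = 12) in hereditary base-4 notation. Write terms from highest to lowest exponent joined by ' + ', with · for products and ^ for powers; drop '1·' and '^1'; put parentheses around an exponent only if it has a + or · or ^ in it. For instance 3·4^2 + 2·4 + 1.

i=0: 12 = 2^(2 + 1) + 2^2 (b=2); 2→3: 3^(3 + 1) + 3^3 = 108; 108−1 = 107
i=1: 107 = 3^(3 + 1) + 2·3^2 + 2·3 + 2 (b=3); 3→4: 4^(4 + 1) + 2·4^2 + 2·4 + 2 = 1066; 1066−1 = 1065

4^(4 + 1) + 2·4^2 + 2·4 + 1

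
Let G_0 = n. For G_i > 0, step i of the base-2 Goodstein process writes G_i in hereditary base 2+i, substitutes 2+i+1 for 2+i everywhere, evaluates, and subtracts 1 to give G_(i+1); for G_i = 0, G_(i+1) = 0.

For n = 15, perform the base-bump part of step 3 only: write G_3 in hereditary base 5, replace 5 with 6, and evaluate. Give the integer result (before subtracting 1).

326594

(0) 15|_2 = 2^(2 + 1) + 2^2 + 2 + 1 ↦ 3^(3 + 1) + 3^3 + 3 + 1|_3 = 112 ⇒ 111
(1) 111|_3 = 3^(3 + 1) + 3^3 + 3 ↦ 4^(4 + 1) + 4^4 + 4|_4 = 1284 ⇒ 1283
(2) 1283|_4 = 4^(4 + 1) + 4^4 + 3 ↦ 5^(5 + 1) + 5^5 + 3|_5 = 18753 ⇒ 18752
(3) 18752|_5 = 5^(5 + 1) + 5^5 + 2 ↦ 6^(6 + 1) + 6^6 + 2|_6 = 326594 ⇒ 326593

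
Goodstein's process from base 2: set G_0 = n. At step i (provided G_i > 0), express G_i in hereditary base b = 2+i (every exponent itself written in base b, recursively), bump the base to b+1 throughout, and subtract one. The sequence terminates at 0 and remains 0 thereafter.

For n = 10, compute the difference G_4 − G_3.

264310

10 —HB2→ 2^(2 + 1) + 2 —bump→ 3^(3 + 1) + 3 = 84 —(−1)→ 83
83 —HB3→ 3^(3 + 1) + 2 —bump→ 4^(4 + 1) + 2 = 1026 —(−1)→ 1025
1025 —HB4→ 4^(4 + 1) + 1 —bump→ 5^(5 + 1) + 1 = 15626 —(−1)→ 15625
15625 —HB5→ 5^(5 + 1) —bump→ 6^(6 + 1) = 279936 —(−1)→ 279935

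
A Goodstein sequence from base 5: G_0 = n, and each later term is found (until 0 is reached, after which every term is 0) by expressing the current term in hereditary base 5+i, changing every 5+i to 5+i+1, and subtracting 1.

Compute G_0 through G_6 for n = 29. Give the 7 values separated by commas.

29, 39, 51, 65, 81, 99, 107

base 5: 29 = 5^2 + 4; at 6: 6^2 + 4 = 40; next = 39
base 6: 39 = 6^2 + 3; at 7: 7^2 + 3 = 52; next = 51
base 7: 51 = 7^2 + 2; at 8: 8^2 + 2 = 66; next = 65
base 8: 65 = 8^2 + 1; at 9: 9^2 + 1 = 82; next = 81
base 9: 81 = 9^2; at 10: 10^2 = 100; next = 99
base 10: 99 = 9·10 + 9; at 11: 9·11 + 9 = 108; next = 107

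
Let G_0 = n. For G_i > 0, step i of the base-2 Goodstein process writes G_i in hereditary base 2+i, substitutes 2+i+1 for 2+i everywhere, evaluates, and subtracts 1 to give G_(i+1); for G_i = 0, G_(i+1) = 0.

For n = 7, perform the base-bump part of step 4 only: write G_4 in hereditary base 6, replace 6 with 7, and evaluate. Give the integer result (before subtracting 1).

G_0 = 7. HB_2(7) = 2^2 + 2 + 1. Bump = 31. G_1 = 30.
G_1 = 30. HB_3(30) = 3^3 + 3. Bump = 260. G_2 = 259.
G_2 = 259. HB_4(259) = 4^4 + 3. Bump = 3128. G_3 = 3127.
G_3 = 3127. HB_5(3127) = 5^5 + 2. Bump = 46658. G_4 = 46657.
G_4 = 46657. HB_6(46657) = 6^6 + 1. Bump = 823544. G_5 = 823543.

823544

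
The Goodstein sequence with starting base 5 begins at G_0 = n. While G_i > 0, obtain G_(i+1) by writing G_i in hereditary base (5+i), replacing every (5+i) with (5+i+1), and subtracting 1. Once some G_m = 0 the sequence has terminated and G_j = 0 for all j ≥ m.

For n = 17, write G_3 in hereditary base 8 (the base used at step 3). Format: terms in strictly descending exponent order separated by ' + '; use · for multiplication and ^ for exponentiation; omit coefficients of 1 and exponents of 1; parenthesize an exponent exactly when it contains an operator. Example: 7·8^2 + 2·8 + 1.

2·8 + 7

(0) 17|_5 = 3·5 + 2 ↦ 3·6 + 2|_6 = 20 ⇒ 19
(1) 19|_6 = 3·6 + 1 ↦ 3·7 + 1|_7 = 22 ⇒ 21
(2) 21|_7 = 3·7 ↦ 3·8|_8 = 24 ⇒ 23
(3) 23|_8 = 2·8 + 7 ↦ 2·9 + 7|_9 = 25 ⇒ 24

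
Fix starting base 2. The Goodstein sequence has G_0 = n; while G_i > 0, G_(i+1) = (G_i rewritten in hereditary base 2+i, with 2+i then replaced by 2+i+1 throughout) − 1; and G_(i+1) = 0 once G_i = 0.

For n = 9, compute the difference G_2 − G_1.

i=0: 9 = 2^(2 + 1) + 1 (b=2); 2→3: 3^(3 + 1) + 1 = 82; 82−1 = 81
i=1: 81 = 3^(3 + 1) (b=3); 3→4: 4^(4 + 1) = 1024; 1024−1 = 1023

942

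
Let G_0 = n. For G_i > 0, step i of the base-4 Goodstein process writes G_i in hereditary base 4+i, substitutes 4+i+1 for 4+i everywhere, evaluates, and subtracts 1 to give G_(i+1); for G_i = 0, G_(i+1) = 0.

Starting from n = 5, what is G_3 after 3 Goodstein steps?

4

step 0: 5 = 4 + 1; sub 5 for 4: 5 + 1; = 6; G_1 = 6−1 = 5
step 1: 5 = 5; sub 6 for 5: 6; = 6; G_2 = 6−1 = 5
step 2: 5 = 5; sub 7 for 6: 5; = 5; G_3 = 5−1 = 4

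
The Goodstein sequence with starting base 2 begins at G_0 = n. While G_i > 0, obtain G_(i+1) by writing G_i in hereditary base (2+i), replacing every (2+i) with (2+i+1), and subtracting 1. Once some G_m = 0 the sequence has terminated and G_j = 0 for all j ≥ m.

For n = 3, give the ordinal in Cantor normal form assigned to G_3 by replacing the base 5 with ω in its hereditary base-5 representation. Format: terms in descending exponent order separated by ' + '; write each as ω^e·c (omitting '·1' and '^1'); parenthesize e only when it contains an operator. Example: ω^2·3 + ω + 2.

base 2: 3 = 2 + 1; at 3: 3 + 1 = 4; next = 3
base 3: 3 = 3; at 4: 4 = 4; next = 3
base 4: 3 = 3; at 5: 3 = 3; next = 2
base 5: 2 = 2; at 6: 2 = 2; next = 1

2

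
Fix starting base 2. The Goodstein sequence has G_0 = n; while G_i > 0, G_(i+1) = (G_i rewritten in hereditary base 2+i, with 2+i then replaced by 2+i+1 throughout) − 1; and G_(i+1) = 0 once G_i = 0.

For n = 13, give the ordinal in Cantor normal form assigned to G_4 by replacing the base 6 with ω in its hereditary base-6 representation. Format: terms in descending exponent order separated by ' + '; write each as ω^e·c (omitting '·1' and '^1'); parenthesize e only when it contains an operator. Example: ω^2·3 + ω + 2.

base 2: 13 = 2^(2 + 1) + 2^2 + 1; at 3: 3^(3 + 1) + 3^3 + 1 = 109; next = 108
base 3: 108 = 3^(3 + 1) + 3^3; at 4: 4^(4 + 1) + 4^4 = 1280; next = 1279
base 4: 1279 = 4^(4 + 1) + 3·4^3 + 3·4^2 + 3·4 + 3; at 5: 5^(5 + 1) + 3·5^3 + 3·5^2 + 3·5 + 3 = 16093; next = 16092
base 5: 16092 = 5^(5 + 1) + 3·5^3 + 3·5^2 + 3·5 + 2; at 6: 6^(6 + 1) + 3·6^3 + 3·6^2 + 3·6 + 2 = 280712; next = 280711
base 6: 280711 = 6^(6 + 1) + 3·6^3 + 3·6^2 + 3·6 + 1; at 7: 7^(7 + 1) + 3·7^3 + 3·7^2 + 3·7 + 1 = 5765999; next = 5765998

ω^(ω + 1) + ω^3·3 + ω^2·3 + ω·3 + 1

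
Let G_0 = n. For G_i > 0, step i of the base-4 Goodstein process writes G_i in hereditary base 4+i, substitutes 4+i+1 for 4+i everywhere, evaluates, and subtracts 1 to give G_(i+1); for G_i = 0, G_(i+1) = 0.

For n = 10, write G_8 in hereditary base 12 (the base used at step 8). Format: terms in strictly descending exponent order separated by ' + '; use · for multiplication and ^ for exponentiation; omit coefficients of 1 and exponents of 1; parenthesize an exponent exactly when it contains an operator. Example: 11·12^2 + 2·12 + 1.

i=0: 10 = 2·4 + 2 (b=4); 4→5: 2·5 + 2 = 12; 12−1 = 11
i=1: 11 = 2·5 + 1 (b=5); 5→6: 2·6 + 1 = 13; 13−1 = 12
i=2: 12 = 2·6 (b=6); 6→7: 2·7 = 14; 14−1 = 13
i=3: 13 = 7 + 6 (b=7); 7→8: 8 + 6 = 14; 14−1 = 13
i=4: 13 = 8 + 5 (b=8); 8→9: 9 + 5 = 14; 14−1 = 13
i=5: 13 = 9 + 4 (b=9); 9→10: 10 + 4 = 14; 14−1 = 13
i=6: 13 = 10 + 3 (b=10); 10→11: 11 + 3 = 14; 14−1 = 13
i=7: 13 = 11 + 2 (b=11); 11→12: 12 + 2 = 14; 14−1 = 13
i=8: 13 = 12 + 1 (b=12); 12→13: 13 + 1 = 14; 14−1 = 13

12 + 1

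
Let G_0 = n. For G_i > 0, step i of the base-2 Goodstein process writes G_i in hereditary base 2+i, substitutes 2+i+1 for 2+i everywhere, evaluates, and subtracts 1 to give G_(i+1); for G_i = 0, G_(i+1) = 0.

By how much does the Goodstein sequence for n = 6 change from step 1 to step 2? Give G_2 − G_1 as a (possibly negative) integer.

[0] 6 ≡ 2^2 + 2 (base 2). Lift 3: 30. −1: 29.
[1] 29 ≡ 3^3 + 2 (base 3). Lift 4: 258. −1: 257.

228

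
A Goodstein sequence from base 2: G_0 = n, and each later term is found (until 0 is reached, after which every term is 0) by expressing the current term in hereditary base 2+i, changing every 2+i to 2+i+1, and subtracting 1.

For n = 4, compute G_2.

41

[0] 4 ≡ 2^2 (base 2). Lift 3: 27. −1: 26.
[1] 26 ≡ 2·3^2 + 2·3 + 2 (base 3). Lift 4: 42. −1: 41.
[2] 41 ≡ 2·4^2 + 2·4 + 1 (base 4). Lift 5: 61. −1: 60.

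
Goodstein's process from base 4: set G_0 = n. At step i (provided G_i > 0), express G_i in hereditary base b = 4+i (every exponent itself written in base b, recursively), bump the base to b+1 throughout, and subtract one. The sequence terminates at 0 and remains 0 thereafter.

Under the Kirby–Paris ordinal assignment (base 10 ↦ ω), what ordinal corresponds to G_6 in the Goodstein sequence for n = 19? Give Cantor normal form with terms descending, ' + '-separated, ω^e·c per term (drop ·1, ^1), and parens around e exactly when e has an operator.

ω·7 + 5

step 0: 19 = 4^2 + 3; sub 5 for 4: 5^2 + 3; = 28; G_1 = 28−1 = 27
step 1: 27 = 5^2 + 2; sub 6 for 5: 6^2 + 2; = 38; G_2 = 38−1 = 37
step 2: 37 = 6^2 + 1; sub 7 for 6: 7^2 + 1; = 50; G_3 = 50−1 = 49
step 3: 49 = 7^2; sub 8 for 7: 8^2; = 64; G_4 = 64−1 = 63
step 4: 63 = 7·8 + 7; sub 9 for 8: 7·9 + 7; = 70; G_5 = 70−1 = 69
step 5: 69 = 7·9 + 6; sub 10 for 9: 7·10 + 6; = 76; G_6 = 76−1 = 75
step 6: 75 = 7·10 + 5; sub 11 for 10: 7·11 + 5; = 82; G_7 = 82−1 = 81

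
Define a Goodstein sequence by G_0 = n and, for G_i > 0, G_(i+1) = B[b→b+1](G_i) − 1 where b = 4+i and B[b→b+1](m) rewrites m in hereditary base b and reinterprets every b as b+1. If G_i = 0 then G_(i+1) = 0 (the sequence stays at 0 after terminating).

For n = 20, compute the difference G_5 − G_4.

[0] 20 ≡ 4^2 + 4 (base 4). Lift 5: 30. −1: 29.
[1] 29 ≡ 5^2 + 4 (base 5). Lift 6: 40. −1: 39.
[2] 39 ≡ 6^2 + 3 (base 6). Lift 7: 52. −1: 51.
[3] 51 ≡ 7^2 + 2 (base 7). Lift 8: 66. −1: 65.
[4] 65 ≡ 8^2 + 1 (base 8). Lift 9: 82. −1: 81.

16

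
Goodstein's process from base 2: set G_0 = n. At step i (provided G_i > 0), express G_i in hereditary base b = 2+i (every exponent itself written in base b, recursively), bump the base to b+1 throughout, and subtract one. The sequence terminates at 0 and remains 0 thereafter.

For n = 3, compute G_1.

3

G_0=3  [base 2] 2 + 1  →[2↦3]→  3 + 1 = 4  −1 ⇒ G_1=3
G_1=3  [base 3] 3  →[3↦4]→  4 = 4  −1 ⇒ G_2=3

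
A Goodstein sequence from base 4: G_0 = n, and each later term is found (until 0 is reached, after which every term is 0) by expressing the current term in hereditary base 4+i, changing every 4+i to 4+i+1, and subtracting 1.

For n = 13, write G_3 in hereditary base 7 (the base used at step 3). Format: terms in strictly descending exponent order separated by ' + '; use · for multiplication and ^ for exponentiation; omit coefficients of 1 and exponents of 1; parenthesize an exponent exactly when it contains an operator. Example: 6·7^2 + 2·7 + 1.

2·7 + 4

[0] 13 ≡ 3·4 + 1 (base 4). Lift 5: 16. −1: 15.
[1] 15 ≡ 3·5 (base 5). Lift 6: 18. −1: 17.
[2] 17 ≡ 2·6 + 5 (base 6). Lift 7: 19. −1: 18.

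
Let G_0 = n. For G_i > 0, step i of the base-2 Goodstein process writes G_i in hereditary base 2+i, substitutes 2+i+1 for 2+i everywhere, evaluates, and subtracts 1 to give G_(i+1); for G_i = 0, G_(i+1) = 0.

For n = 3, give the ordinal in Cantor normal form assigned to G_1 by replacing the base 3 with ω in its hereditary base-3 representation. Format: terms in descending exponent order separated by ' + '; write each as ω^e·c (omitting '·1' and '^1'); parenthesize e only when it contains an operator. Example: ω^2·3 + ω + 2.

step 0: 3 = 2 + 1; sub 3 for 2: 3 + 1; = 4; G_1 = 4−1 = 3
step 1: 3 = 3; sub 4 for 3: 4; = 4; G_2 = 4−1 = 3

ω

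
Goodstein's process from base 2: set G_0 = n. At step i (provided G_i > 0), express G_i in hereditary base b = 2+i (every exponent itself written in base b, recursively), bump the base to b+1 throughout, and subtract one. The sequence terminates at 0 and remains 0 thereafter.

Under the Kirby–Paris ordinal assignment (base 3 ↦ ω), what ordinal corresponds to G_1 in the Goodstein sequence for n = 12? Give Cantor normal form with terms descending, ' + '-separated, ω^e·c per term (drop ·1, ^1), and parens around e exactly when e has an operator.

12 —HB2→ 2^(2 + 1) + 2^2 —bump→ 3^(3 + 1) + 3^3 = 108 —(−1)→ 107
107 —HB3→ 3^(3 + 1) + 2·3^2 + 2·3 + 2 —bump→ 4^(4 + 1) + 2·4^2 + 2·4 + 2 = 1066 —(−1)→ 1065

ω^(ω + 1) + ω^2·2 + ω·2 + 2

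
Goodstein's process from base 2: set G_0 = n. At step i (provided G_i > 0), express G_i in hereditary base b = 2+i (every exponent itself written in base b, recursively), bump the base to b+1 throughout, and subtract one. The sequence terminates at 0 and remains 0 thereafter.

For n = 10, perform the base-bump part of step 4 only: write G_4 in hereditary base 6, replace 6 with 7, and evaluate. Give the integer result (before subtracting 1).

4215755

10 —HB2→ 2^(2 + 1) + 2 —bump→ 3^(3 + 1) + 3 = 84 —(−1)→ 83
83 —HB3→ 3^(3 + 1) + 2 —bump→ 4^(4 + 1) + 2 = 1026 —(−1)→ 1025
1025 —HB4→ 4^(4 + 1) + 1 —bump→ 5^(5 + 1) + 1 = 15626 —(−1)→ 15625
15625 —HB5→ 5^(5 + 1) —bump→ 6^(6 + 1) = 279936 —(−1)→ 279935
279935 —HB6→ 5·6^6 + 5·6^5 + 5·6^4 + 5·6^3 + 5·6^2 + 5·6 + 5 —bump→ 5·7^7 + 5·7^5 + 5·7^4 + 5·7^3 + 5·7^2 + 5·7 + 5 = 4215755 —(−1)→ 4215754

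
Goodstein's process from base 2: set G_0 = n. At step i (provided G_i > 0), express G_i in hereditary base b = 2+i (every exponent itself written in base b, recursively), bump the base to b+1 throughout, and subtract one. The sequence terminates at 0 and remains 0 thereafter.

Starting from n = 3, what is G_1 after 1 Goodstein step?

3

i=0: 3 = 2 + 1 (b=2); 2→3: 3 + 1 = 4; 4−1 = 3
i=1: 3 = 3 (b=3); 3→4: 4 = 4; 4−1 = 3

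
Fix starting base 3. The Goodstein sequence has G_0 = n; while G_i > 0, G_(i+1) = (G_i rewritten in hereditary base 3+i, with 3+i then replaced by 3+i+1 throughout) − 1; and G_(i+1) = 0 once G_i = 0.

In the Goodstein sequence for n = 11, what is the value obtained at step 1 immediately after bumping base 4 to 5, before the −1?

26

i=0: 11 = 3^2 + 2 (b=3); 3→4: 4^2 + 2 = 18; 18−1 = 17
i=1: 17 = 4^2 + 1 (b=4); 4→5: 5^2 + 1 = 26; 26−1 = 25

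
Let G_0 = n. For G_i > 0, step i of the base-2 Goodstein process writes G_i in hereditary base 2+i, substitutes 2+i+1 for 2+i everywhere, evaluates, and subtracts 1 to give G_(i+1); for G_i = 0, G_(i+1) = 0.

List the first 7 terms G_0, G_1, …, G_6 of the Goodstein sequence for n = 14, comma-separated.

[0] 14 ≡ 2^(2 + 1) + 2^2 + 2 (base 2). Lift 3: 111. −1: 110.
[1] 110 ≡ 3^(3 + 1) + 3^3 + 2 (base 3). Lift 4: 1282. −1: 1281.
[2] 1281 ≡ 4^(4 + 1) + 4^4 + 1 (base 4). Lift 5: 18751. −1: 18750.
[3] 18750 ≡ 5^(5 + 1) + 5^5 (base 5). Lift 6: 326592. −1: 326591.
[4] 326591 ≡ 6^(6 + 1) + 5·6^5 + 5·6^4 + 5·6^3 + 5·6^2 + 5·6 + 5 (base 6). Lift 7: 5862841. −1: 5862840.
[5] 5862840 ≡ 7^(7 + 1) + 5·7^5 + 5·7^4 + 5·7^3 + 5·7^2 + 5·7 + 4 (base 7). Lift 8: 134404972. −1: 134404971.

14, 110, 1281, 18750, 326591, 5862840, 134404971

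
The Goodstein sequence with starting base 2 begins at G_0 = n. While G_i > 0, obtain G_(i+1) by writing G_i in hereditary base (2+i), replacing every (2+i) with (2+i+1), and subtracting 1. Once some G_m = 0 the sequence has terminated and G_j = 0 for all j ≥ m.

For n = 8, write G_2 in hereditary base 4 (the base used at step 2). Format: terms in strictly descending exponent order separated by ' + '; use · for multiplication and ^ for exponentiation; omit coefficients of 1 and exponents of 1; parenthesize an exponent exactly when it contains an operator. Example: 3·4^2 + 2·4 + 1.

2·4^4 + 2·4^2 + 2·4 + 1

G_0 = 8. HB_2(8) = 2^(2 + 1). Bump = 81. G_1 = 80.
G_1 = 80. HB_3(80) = 2·3^3 + 2·3^2 + 2·3 + 2. Bump = 554. G_2 = 553.
G_2 = 553. HB_4(553) = 2·4^4 + 2·4^2 + 2·4 + 1. Bump = 6311. G_3 = 6310.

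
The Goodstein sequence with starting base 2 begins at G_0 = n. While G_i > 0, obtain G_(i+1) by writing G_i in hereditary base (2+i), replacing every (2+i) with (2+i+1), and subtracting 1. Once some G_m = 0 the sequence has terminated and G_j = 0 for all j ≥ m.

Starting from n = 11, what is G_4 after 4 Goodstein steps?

(0) 11|_2 = 2^(2 + 1) + 2 + 1 ↦ 3^(3 + 1) + 3 + 1|_3 = 85 ⇒ 84
(1) 84|_3 = 3^(3 + 1) + 3 ↦ 4^(4 + 1) + 4|_4 = 1028 ⇒ 1027
(2) 1027|_4 = 4^(4 + 1) + 3 ↦ 5^(5 + 1) + 3|_5 = 15628 ⇒ 15627
(3) 15627|_5 = 5^(5 + 1) + 2 ↦ 6^(6 + 1) + 2|_6 = 279938 ⇒ 279937
(4) 279937|_6 = 6^(6 + 1) + 1 ↦ 7^(7 + 1) + 1|_7 = 5764802 ⇒ 5764801

279937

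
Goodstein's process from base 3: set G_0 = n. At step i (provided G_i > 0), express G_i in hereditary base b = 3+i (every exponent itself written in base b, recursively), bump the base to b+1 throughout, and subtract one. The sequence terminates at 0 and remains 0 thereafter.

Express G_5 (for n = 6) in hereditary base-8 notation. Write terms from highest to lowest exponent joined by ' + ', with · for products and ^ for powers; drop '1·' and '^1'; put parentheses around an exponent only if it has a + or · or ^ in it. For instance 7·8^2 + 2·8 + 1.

7

6 —HB3→ 2·3 —bump→ 2·4 = 8 —(−1)→ 7
7 —HB4→ 4 + 3 —bump→ 5 + 3 = 8 —(−1)→ 7
7 —HB5→ 5 + 2 —bump→ 6 + 2 = 8 —(−1)→ 7
7 —HB6→ 6 + 1 —bump→ 7 + 1 = 8 —(−1)→ 7
7 —HB7→ 7 —bump→ 8 = 8 —(−1)→ 7
7 —HB8→ 7 —bump→ 7 = 7 —(−1)→ 6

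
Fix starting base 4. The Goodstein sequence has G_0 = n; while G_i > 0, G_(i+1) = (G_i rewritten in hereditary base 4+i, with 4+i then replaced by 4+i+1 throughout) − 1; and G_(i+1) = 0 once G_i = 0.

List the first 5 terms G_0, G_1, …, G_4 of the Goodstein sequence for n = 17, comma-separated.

17, 25, 35, 39, 43

G_0 = 17. HB_4(17) = 4^2 + 1. Bump = 26. G_1 = 25.
G_1 = 25. HB_5(25) = 5^2. Bump = 36. G_2 = 35.
G_2 = 35. HB_6(35) = 5·6 + 5. Bump = 40. G_3 = 39.
G_3 = 39. HB_7(39) = 5·7 + 4. Bump = 44. G_4 = 43.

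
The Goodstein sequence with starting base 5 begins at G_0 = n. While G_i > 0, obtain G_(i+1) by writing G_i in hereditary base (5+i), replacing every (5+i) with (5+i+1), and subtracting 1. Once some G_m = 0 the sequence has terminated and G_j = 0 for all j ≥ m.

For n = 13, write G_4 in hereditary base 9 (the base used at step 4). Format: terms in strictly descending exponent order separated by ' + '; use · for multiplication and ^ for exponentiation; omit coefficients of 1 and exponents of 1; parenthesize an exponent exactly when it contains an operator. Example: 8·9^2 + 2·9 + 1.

base 5: 13 = 2·5 + 3; at 6: 2·6 + 3 = 15; next = 14
base 6: 14 = 2·6 + 2; at 7: 2·7 + 2 = 16; next = 15
base 7: 15 = 2·7 + 1; at 8: 2·8 + 1 = 17; next = 16
base 8: 16 = 2·8; at 9: 2·9 = 18; next = 17
base 9: 17 = 9 + 8; at 10: 10 + 8 = 18; next = 17

9 + 8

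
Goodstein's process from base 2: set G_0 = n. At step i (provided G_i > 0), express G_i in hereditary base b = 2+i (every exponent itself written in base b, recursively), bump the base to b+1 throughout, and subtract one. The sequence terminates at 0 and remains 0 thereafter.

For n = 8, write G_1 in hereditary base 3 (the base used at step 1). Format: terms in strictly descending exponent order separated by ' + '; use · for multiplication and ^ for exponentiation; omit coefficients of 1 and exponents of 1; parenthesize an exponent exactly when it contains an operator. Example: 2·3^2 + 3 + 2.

2·3^3 + 2·3^2 + 2·3 + 2

[0] 8 ≡ 2^(2 + 1) (base 2). Lift 3: 81. −1: 80.
[1] 80 ≡ 2·3^3 + 2·3^2 + 2·3 + 2 (base 3). Lift 4: 554. −1: 553.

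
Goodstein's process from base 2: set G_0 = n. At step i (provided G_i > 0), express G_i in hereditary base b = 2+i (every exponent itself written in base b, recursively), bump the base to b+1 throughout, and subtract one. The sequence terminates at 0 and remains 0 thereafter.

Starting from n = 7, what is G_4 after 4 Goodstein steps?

46657

[0] 7 ≡ 2^2 + 2 + 1 (base 2). Lift 3: 31. −1: 30.
[1] 30 ≡ 3^3 + 3 (base 3). Lift 4: 260. −1: 259.
[2] 259 ≡ 4^4 + 3 (base 4). Lift 5: 3128. −1: 3127.
[3] 3127 ≡ 5^5 + 2 (base 5). Lift 6: 46658. −1: 46657.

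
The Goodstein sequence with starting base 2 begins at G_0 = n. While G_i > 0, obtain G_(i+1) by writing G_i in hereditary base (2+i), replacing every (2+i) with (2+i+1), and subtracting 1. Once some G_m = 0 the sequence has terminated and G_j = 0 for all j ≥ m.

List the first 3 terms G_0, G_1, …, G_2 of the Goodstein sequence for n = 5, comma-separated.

G_0=5  [base 2] 2^2 + 1  →[2↦3]→  3^3 + 1 = 28  −1 ⇒ G_1=27
G_1=27  [base 3] 3^3  →[3↦4]→  4^4 = 256  −1 ⇒ G_2=255

5, 27, 255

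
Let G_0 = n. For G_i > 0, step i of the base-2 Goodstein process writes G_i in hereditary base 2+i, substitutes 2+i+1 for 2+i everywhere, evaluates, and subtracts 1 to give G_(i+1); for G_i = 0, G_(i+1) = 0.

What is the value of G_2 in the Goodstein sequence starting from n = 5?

G_0=5  [base 2] 2^2 + 1  →[2↦3]→  3^3 + 1 = 28  −1 ⇒ G_1=27
G_1=27  [base 3] 3^3  →[3↦4]→  4^4 = 256  −1 ⇒ G_2=255
G_2=255  [base 4] 3·4^3 + 3·4^2 + 3·4 + 3  →[4↦5]→  3·5^3 + 3·5^2 + 3·5 + 3 = 468  −1 ⇒ G_3=467

255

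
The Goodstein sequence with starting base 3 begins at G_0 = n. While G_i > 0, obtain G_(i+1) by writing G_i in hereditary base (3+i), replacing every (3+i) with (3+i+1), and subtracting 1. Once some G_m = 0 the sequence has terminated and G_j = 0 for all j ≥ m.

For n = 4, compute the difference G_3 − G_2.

step 0: 4 = 3 + 1; sub 4 for 3: 4 + 1; = 5; G_1 = 5−1 = 4
step 1: 4 = 4; sub 5 for 4: 5; = 5; G_2 = 5−1 = 4
step 2: 4 = 4; sub 6 for 5: 4; = 4; G_3 = 4−1 = 3

-1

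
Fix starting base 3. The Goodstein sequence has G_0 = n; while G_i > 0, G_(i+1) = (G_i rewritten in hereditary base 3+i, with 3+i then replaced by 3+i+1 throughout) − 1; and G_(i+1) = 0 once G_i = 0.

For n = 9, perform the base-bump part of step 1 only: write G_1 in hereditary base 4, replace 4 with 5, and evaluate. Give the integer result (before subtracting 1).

18

step 0: 9 = 3^2; sub 4 for 3: 4^2; = 16; G_1 = 16−1 = 15
step 1: 15 = 3·4 + 3; sub 5 for 4: 3·5 + 3; = 18; G_2 = 18−1 = 17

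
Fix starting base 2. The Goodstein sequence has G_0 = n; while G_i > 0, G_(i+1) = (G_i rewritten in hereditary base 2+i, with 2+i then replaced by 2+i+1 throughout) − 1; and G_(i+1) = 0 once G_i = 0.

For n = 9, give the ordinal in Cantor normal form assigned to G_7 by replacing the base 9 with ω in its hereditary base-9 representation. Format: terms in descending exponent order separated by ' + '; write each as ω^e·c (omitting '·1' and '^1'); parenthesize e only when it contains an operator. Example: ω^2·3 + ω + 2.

i=0: 9 = 2^(2 + 1) + 1 (b=2); 2→3: 3^(3 + 1) + 1 = 82; 82−1 = 81
i=1: 81 = 3^(3 + 1) (b=3); 3→4: 4^(4 + 1) = 1024; 1024−1 = 1023
i=2: 1023 = 3·4^4 + 3·4^3 + 3·4^2 + 3·4 + 3 (b=4); 4→5: 3·5^5 + 3·5^3 + 3·5^2 + 3·5 + 3 = 9843; 9843−1 = 9842
i=3: 9842 = 3·5^5 + 3·5^3 + 3·5^2 + 3·5 + 2 (b=5); 5→6: 3·6^6 + 3·6^3 + 3·6^2 + 3·6 + 2 = 140744; 140744−1 = 140743
i=4: 140743 = 3·6^6 + 3·6^3 + 3·6^2 + 3·6 + 1 (b=6); 6→7: 3·7^7 + 3·7^3 + 3·7^2 + 3·7 + 1 = 2471827; 2471827−1 = 2471826
i=5: 2471826 = 3·7^7 + 3·7^3 + 3·7^2 + 3·7 (b=7); 7→8: 3·8^8 + 3·8^3 + 3·8^2 + 3·8 = 50333400; 50333400−1 = 50333399
i=6: 50333399 = 3·8^8 + 3·8^3 + 3·8^2 + 2·8 + 7 (b=8); 8→9: 3·9^9 + 3·9^3 + 3·9^2 + 2·9 + 7 = 1162263922; 1162263922−1 = 1162263921
i=7: 1162263921 = 3·9^9 + 3·9^3 + 3·9^2 + 2·9 + 6 (b=9); 9→10: 3·10^10 + 3·10^3 + 3·10^2 + 2·10 + 6 = 30000003326; 30000003326−1 = 30000003325

ω^ω·3 + ω^3·3 + ω^2·3 + ω·2 + 6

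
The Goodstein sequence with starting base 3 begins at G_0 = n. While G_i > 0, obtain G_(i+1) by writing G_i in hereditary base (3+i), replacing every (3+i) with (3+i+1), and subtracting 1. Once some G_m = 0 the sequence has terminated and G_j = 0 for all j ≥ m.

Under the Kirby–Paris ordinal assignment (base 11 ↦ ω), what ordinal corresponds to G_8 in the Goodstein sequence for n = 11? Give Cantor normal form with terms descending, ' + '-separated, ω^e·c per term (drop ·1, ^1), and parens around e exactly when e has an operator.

i=0: 11 = 3^2 + 2 (b=3); 3→4: 4^2 + 2 = 18; 18−1 = 17
i=1: 17 = 4^2 + 1 (b=4); 4→5: 5^2 + 1 = 26; 26−1 = 25
i=2: 25 = 5^2 (b=5); 5→6: 6^2 = 36; 36−1 = 35
i=3: 35 = 5·6 + 5 (b=6); 6→7: 5·7 + 5 = 40; 40−1 = 39
i=4: 39 = 5·7 + 4 (b=7); 7→8: 5·8 + 4 = 44; 44−1 = 43
i=5: 43 = 5·8 + 3 (b=8); 8→9: 5·9 + 3 = 48; 48−1 = 47
i=6: 47 = 5·9 + 2 (b=9); 9→10: 5·10 + 2 = 52; 52−1 = 51
i=7: 51 = 5·10 + 1 (b=10); 10→11: 5·11 + 1 = 56; 56−1 = 55
i=8: 55 = 5·11 (b=11); 11→12: 5·12 = 60; 60−1 = 59

ω·5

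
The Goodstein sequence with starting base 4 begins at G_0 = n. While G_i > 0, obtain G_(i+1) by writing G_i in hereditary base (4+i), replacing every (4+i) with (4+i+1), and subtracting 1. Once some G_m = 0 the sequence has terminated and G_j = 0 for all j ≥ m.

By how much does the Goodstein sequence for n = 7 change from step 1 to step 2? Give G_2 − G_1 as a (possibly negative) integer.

0

base 4: 7 = 4 + 3; at 5: 5 + 3 = 8; next = 7
base 5: 7 = 5 + 2; at 6: 6 + 2 = 8; next = 7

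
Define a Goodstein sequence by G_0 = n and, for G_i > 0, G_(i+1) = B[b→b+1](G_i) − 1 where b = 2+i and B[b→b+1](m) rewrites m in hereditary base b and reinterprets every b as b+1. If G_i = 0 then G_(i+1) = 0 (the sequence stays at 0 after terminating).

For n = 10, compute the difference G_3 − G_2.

14600

G_0=10  [base 2] 2^(2 + 1) + 2  →[2↦3]→  3^(3 + 1) + 3 = 84  −1 ⇒ G_1=83
G_1=83  [base 3] 3^(3 + 1) + 2  →[3↦4]→  4^(4 + 1) + 2 = 1026  −1 ⇒ G_2=1025
G_2=1025  [base 4] 4^(4 + 1) + 1  →[4↦5]→  5^(5 + 1) + 1 = 15626  −1 ⇒ G_3=15625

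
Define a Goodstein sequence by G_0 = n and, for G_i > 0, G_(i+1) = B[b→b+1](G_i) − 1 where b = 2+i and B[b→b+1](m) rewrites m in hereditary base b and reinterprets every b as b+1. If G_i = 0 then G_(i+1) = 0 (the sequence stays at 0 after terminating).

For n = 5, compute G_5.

1197

5 —HB2→ 2^2 + 1 —bump→ 3^3 + 1 = 28 —(−1)→ 27
27 —HB3→ 3^3 —bump→ 4^4 = 256 —(−1)→ 255
255 —HB4→ 3·4^3 + 3·4^2 + 3·4 + 3 —bump→ 3·5^3 + 3·5^2 + 3·5 + 3 = 468 —(−1)→ 467
467 —HB5→ 3·5^3 + 3·5^2 + 3·5 + 2 —bump→ 3·6^3 + 3·6^2 + 3·6 + 2 = 776 —(−1)→ 775
775 —HB6→ 3·6^3 + 3·6^2 + 3·6 + 1 —bump→ 3·7^3 + 3·7^2 + 3·7 + 1 = 1198 —(−1)→ 1197
1197 —HB7→ 3·7^3 + 3·7^2 + 3·7 —bump→ 3·8^3 + 3·8^2 + 3·8 = 1752 —(−1)→ 1751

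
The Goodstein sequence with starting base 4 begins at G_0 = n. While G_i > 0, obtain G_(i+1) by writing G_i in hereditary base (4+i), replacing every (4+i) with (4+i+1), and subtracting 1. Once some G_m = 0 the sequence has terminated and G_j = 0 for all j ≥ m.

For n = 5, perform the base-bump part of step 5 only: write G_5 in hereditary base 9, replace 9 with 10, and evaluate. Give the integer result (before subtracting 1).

[0] 5 ≡ 4 + 1 (base 4). Lift 5: 6. −1: 5.
[1] 5 ≡ 5 (base 5). Lift 6: 6. −1: 5.
[2] 5 ≡ 5 (base 6). Lift 7: 5. −1: 4.
[3] 4 ≡ 4 (base 7). Lift 8: 4. −1: 3.
[4] 3 ≡ 3 (base 8). Lift 9: 3. −1: 2.
[5] 2 ≡ 2 (base 9). Lift 10: 2. −1: 1.

2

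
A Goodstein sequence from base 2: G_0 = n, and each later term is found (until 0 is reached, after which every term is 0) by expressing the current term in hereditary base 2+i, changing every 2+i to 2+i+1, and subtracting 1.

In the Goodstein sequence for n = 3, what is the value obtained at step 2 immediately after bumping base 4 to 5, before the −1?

[0] 3 ≡ 2 + 1 (base 2). Lift 3: 4. −1: 3.
[1] 3 ≡ 3 (base 3). Lift 4: 4. −1: 3.

3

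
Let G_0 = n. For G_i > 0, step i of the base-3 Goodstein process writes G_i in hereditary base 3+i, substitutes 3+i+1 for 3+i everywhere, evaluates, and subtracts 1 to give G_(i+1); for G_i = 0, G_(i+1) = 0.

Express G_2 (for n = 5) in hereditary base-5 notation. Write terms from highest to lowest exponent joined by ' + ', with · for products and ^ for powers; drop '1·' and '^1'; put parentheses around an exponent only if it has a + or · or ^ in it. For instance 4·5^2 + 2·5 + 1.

5

[0] 5 ≡ 3 + 2 (base 3). Lift 4: 6. −1: 5.
[1] 5 ≡ 4 + 1 (base 4). Lift 5: 6. −1: 5.
[2] 5 ≡ 5 (base 5). Lift 6: 6. −1: 5.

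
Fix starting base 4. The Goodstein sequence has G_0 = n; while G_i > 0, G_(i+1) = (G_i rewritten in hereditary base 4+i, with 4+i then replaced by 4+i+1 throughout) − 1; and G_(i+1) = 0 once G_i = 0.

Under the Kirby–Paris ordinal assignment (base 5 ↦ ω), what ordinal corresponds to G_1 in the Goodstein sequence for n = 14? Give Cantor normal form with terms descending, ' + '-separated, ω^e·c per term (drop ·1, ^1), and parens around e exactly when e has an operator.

base 4: 14 = 3·4 + 2; at 5: 3·5 + 2 = 17; next = 16
base 5: 16 = 3·5 + 1; at 6: 3·6 + 1 = 19; next = 18

ω·3 + 1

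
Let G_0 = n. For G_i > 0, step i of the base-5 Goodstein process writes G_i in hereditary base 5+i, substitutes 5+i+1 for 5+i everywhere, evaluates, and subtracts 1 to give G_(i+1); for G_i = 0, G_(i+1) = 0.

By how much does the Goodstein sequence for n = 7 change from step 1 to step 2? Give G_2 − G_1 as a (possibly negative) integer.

0

(0) 7|_5 = 5 + 2 ↦ 6 + 2|_6 = 8 ⇒ 7
(1) 7|_6 = 6 + 1 ↦ 7 + 1|_7 = 8 ⇒ 7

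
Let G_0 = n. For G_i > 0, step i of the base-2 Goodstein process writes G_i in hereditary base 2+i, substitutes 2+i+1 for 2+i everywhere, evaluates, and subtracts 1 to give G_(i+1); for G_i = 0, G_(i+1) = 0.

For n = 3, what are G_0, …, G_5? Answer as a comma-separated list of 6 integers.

3, 3, 3, 2, 1, 0

step 0: 3 = 2 + 1; sub 3 for 2: 3 + 1; = 4; G_1 = 4−1 = 3
step 1: 3 = 3; sub 4 for 3: 4; = 4; G_2 = 4−1 = 3
step 2: 3 = 3; sub 5 for 4: 3; = 3; G_3 = 3−1 = 2
step 3: 2 = 2; sub 6 for 5: 2; = 2; G_4 = 2−1 = 1
step 4: 1 = 1; sub 7 for 6: 1; = 1; G_5 = 1−1 = 0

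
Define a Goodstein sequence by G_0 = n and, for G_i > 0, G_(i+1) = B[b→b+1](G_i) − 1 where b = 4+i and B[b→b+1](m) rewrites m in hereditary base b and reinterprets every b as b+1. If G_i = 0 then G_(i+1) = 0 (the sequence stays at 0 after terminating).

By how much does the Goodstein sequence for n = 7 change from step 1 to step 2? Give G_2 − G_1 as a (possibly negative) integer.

0

i=0: 7 = 4 + 3 (b=4); 4→5: 5 + 3 = 8; 8−1 = 7
i=1: 7 = 5 + 2 (b=5); 5→6: 6 + 2 = 8; 8−1 = 7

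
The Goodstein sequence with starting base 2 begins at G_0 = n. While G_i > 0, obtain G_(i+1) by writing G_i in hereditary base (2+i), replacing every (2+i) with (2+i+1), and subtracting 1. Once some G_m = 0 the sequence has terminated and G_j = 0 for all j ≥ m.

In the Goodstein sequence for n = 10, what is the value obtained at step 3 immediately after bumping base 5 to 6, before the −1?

(0) 10|_2 = 2^(2 + 1) + 2 ↦ 3^(3 + 1) + 3|_3 = 84 ⇒ 83
(1) 83|_3 = 3^(3 + 1) + 2 ↦ 4^(4 + 1) + 2|_4 = 1026 ⇒ 1025
(2) 1025|_4 = 4^(4 + 1) + 1 ↦ 5^(5 + 1) + 1|_5 = 15626 ⇒ 15625
(3) 15625|_5 = 5^(5 + 1) ↦ 6^(6 + 1)|_6 = 279936 ⇒ 279935

279936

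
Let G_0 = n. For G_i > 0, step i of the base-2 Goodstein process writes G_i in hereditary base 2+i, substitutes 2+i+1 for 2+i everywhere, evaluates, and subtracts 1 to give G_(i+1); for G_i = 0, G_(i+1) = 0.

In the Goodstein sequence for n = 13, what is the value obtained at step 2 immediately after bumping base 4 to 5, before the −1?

16093

G_0 = 13. HB_2(13) = 2^(2 + 1) + 2^2 + 1. Bump = 109. G_1 = 108.
G_1 = 108. HB_3(108) = 3^(3 + 1) + 3^3. Bump = 1280. G_2 = 1279.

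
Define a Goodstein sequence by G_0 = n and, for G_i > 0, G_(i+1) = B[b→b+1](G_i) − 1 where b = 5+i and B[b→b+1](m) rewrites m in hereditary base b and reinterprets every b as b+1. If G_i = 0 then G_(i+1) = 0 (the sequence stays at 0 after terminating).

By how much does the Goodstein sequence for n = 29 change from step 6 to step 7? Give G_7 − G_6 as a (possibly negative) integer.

8

(0) 29|_5 = 5^2 + 4 ↦ 6^2 + 4|_6 = 40 ⇒ 39
(1) 39|_6 = 6^2 + 3 ↦ 7^2 + 3|_7 = 52 ⇒ 51
(2) 51|_7 = 7^2 + 2 ↦ 8^2 + 2|_8 = 66 ⇒ 65
(3) 65|_8 = 8^2 + 1 ↦ 9^2 + 1|_9 = 82 ⇒ 81
(4) 81|_9 = 9^2 ↦ 10^2|_10 = 100 ⇒ 99
(5) 99|_10 = 9·10 + 9 ↦ 9·11 + 9|_11 = 108 ⇒ 107
(6) 107|_11 = 9·11 + 8 ↦ 9·12 + 8|_12 = 116 ⇒ 115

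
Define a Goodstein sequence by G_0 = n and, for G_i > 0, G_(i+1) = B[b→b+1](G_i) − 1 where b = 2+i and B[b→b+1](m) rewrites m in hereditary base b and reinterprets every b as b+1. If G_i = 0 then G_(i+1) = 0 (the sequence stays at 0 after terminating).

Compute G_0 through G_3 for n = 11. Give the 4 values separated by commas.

base 2: 11 = 2^(2 + 1) + 2 + 1; at 3: 3^(3 + 1) + 3 + 1 = 85; next = 84
base 3: 84 = 3^(3 + 1) + 3; at 4: 4^(4 + 1) + 4 = 1028; next = 1027
base 4: 1027 = 4^(4 + 1) + 3; at 5: 5^(5 + 1) + 3 = 15628; next = 15627

11, 84, 1027, 15627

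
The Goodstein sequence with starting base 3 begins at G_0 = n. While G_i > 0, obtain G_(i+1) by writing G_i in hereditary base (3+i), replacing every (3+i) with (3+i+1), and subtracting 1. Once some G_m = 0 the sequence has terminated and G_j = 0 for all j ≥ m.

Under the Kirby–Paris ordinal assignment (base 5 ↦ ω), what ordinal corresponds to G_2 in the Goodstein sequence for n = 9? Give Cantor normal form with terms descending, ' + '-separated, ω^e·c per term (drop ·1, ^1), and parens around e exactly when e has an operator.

ω·3 + 2

step 0: 9 = 3^2; sub 4 for 3: 4^2; = 16; G_1 = 16−1 = 15
step 1: 15 = 3·4 + 3; sub 5 for 4: 3·5 + 3; = 18; G_2 = 18−1 = 17
step 2: 17 = 3·5 + 2; sub 6 for 5: 3·6 + 2; = 20; G_3 = 20−1 = 19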